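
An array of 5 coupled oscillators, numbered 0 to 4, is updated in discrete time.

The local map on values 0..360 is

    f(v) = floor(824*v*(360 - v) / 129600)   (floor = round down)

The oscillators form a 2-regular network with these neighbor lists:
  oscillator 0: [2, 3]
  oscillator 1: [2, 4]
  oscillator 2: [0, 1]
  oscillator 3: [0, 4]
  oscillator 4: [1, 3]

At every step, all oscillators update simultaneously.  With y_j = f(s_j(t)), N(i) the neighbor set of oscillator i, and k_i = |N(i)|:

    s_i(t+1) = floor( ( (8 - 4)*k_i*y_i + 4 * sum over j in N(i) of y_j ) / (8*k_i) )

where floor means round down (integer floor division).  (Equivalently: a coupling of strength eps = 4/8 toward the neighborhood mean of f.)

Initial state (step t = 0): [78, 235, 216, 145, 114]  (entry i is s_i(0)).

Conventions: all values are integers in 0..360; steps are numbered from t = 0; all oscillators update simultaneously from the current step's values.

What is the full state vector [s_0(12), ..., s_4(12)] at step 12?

Answer: [202, 202, 202, 202, 202]

Derivation:
t=0: [78, 235, 216, 145, 114]
t=1: [168, 186, 179, 178, 185]
t=2: [205, 205, 205, 205, 205]
t=3: [202, 202, 202, 202, 202]
t=4: [202, 202, 202, 202, 202]
t=5: [202, 202, 202, 202, 202]
t=6: [202, 202, 202, 202, 202]
t=7: [202, 202, 202, 202, 202]
t=8: [202, 202, 202, 202, 202]
t=9: [202, 202, 202, 202, 202]
t=10: [202, 202, 202, 202, 202]
t=11: [202, 202, 202, 202, 202]
t=12: [202, 202, 202, 202, 202]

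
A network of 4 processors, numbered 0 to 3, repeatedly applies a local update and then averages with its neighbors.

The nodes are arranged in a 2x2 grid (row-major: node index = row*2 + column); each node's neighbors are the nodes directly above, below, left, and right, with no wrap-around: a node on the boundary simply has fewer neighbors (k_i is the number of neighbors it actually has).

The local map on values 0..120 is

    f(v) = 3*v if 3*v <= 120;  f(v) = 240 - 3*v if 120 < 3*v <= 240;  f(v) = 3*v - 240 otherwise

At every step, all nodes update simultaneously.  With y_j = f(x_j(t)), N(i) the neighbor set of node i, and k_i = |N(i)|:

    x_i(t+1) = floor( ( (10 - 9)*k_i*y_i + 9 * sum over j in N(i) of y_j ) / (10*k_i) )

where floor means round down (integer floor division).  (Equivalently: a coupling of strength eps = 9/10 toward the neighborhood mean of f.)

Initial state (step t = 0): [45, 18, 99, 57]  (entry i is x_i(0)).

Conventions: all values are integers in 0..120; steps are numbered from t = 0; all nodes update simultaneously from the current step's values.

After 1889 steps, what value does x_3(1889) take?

Answer: x_3(1889) = 58
Key observation: The state at step 16, [25, 61, 61, 25], reappears at step 18: the system is in a cycle of period 2 from step 16 on.  Therefore the state at step 1889 equals the state at step 16 + ((1889 - 16) mod 2) = 17, which is [58, 73, 73, 58].

Derivation:
t=0: [45, 18, 99, 57]
t=1: [60, 83, 84, 56]
t=2: [15, 60, 60, 16]
t=3: [58, 47, 47, 58]
t=4: [95, 69, 69, 95]
t=5: [34, 43, 43, 34]
t=6: [110, 102, 102, 110]
t=7: [68, 87, 87, 68]
t=8: [22, 34, 34, 22]
t=9: [98, 69, 69, 98]
t=10: [35, 51, 51, 35]
t=11: [88, 103, 103, 88]
t=12: [64, 28, 28, 64]
t=13: [80, 51, 51, 80]
t=14: [78, 8, 8, 78]
t=15: [22, 7, 7, 22]
t=16: [25, 61, 61, 25]
t=17: [58, 73, 73, 58]
t=18: [25, 61, 61, 25]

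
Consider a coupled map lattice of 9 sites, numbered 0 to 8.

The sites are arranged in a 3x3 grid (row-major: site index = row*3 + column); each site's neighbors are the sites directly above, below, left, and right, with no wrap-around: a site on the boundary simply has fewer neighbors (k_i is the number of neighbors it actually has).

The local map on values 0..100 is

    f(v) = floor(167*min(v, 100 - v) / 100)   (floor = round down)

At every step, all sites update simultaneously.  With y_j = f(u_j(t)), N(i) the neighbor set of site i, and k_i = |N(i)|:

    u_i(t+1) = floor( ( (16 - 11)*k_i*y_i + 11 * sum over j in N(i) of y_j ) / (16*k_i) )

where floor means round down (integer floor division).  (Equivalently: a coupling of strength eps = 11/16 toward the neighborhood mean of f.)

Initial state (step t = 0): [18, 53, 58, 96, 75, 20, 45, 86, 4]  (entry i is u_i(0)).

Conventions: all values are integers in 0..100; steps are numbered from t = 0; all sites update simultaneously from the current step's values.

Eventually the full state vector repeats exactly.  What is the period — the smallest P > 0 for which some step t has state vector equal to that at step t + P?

Answer: 3
Key observation: The state at step 25, [31, 31, 31, 31, 31, 31, 31, 31, 31], reappears at step 28 — and no state repeats earlier — so the cycle the system enters has period 3.

Derivation:
t=0: [18, 53, 58, 96, 75, 20, 45, 86, 4]
t=1: [38, 56, 60, 35, 36, 37, 33, 35, 21]
t=2: [64, 66, 66, 58, 61, 55, 57, 52, 51]
t=3: [62, 58, 62, 66, 68, 69, 73, 74, 78]
t=4: [63, 62, 61, 54, 54, 50, 48, 44, 43]
t=5: [66, 65, 70, 73, 74, 74, 76, 74, 75]
t=6: [52, 52, 50, 45, 45, 44, 42, 41, 42]
t=7: [78, 79, 78, 75, 74, 75, 71, 70, 70]
t=8: [37, 37, 37, 41, 42, 42, 46, 47, 46]
t=9: [63, 63, 64, 68, 69, 69, 73, 75, 74]
t=10: [58, 58, 57, 52, 51, 51, 46, 44, 45]
t=11: [73, 72, 74, 77, 77, 77, 76, 75, 76]
t=12: [42, 43, 42, 40, 39, 39, 39, 39, 39]
t=13: [68, 69, 68, 66, 66, 66, 65, 65, 65]
t=14: [53, 53, 53, 55, 55, 55, 57, 57, 57]
t=15: [76, 77, 76, 74, 74, 74, 72, 71, 72]
t=16: [40, 40, 40, 43, 43, 43, 45, 45, 45]
t=17: [67, 67, 67, 70, 70, 70, 73, 74, 73]
t=18: [53, 53, 53, 50, 49, 50, 46, 45, 46]
t=19: [79, 78, 79, 79, 80, 79, 78, 76, 78]
t=20: [35, 34, 35, 34, 35, 34, 37, 36, 37]
t=21: [56, 57, 56, 58, 57, 58, 58, 60, 58]
t=22: [71, 71, 71, 70, 69, 70, 68, 68, 68]
t=23: [48, 48, 48, 50, 50, 50, 51, 52, 51]
t=24: [81, 80, 81, 81, 81, 81, 81, 81, 81]
t=25: [31, 31, 31, 31, 31, 31, 31, 31, 31]
t=26: [51, 51, 51, 51, 51, 51, 51, 51, 51]
t=27: [81, 81, 81, 81, 81, 81, 81, 81, 81]
t=28: [31, 31, 31, 31, 31, 31, 31, 31, 31]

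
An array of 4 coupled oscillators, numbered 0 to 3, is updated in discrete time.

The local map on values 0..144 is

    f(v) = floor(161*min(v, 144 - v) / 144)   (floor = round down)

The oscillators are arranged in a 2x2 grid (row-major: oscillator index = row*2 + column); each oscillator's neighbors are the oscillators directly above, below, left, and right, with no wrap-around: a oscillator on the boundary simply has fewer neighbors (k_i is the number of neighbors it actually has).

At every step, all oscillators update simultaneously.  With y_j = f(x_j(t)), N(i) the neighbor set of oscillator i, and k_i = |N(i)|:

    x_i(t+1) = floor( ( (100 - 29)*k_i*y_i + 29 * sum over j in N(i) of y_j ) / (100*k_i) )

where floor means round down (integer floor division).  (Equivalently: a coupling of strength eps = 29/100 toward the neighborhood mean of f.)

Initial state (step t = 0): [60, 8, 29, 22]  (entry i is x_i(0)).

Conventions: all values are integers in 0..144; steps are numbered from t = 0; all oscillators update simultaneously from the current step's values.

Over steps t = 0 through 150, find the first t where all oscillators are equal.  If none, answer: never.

Answer: 15
Key observation: Synchronization is absorbing here: once all oscillators are equal they stay equal, and step 15 is the first all-equal step.

Derivation:
t=0: [60, 8, 29, 22]  (not all equal)
t=1: [53, 18, 35, 22]  (not all equal)
t=2: [50, 26, 39, 25]  (not all equal)
t=3: [49, 32, 42, 29]  (not all equal)
t=4: [50, 37, 45, 34]  (not all equal)
t=5: [52, 42, 48, 40]  (not all equal)
t=6: [55, 47, 52, 45]  (not all equal)
t=7: [59, 53, 57, 51]  (not all equal)
t=8: [63, 59, 62, 58]  (not all equal)
t=9: [69, 65, 68, 64]  (not all equal)
t=10: [76, 72, 75, 71]  (not all equal)
t=11: [76, 79, 77, 78]  (not all equal)
t=12: [75, 72, 74, 73]  (not all equal)
t=13: [77, 79, 78, 79]  (not all equal)
t=14: [73, 72, 73, 72]  (not all equal)
t=15: [79, 79, 79, 79]  (all equal)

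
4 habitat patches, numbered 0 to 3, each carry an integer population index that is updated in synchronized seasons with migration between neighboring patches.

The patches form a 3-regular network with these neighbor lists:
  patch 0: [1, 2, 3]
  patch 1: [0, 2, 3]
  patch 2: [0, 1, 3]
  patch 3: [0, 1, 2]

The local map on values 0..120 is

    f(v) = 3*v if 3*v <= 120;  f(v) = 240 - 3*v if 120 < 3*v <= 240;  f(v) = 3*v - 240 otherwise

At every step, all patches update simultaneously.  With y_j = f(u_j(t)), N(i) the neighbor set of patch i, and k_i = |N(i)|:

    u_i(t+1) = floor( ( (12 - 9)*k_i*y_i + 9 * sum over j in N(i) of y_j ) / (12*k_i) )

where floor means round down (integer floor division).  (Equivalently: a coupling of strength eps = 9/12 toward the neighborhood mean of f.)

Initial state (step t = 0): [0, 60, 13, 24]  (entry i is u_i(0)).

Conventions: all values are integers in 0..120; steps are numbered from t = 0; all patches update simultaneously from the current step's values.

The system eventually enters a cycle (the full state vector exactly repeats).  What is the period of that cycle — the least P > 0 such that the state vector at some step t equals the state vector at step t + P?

Simulating step by step:
t=0: [0, 60, 13, 24]
t=1: [42, 42, 42, 42]
t=2: [114, 114, 114, 114]
t=3: [102, 102, 102, 102]
t=4: [66, 66, 66, 66]
t=5: [42, 42, 42, 42]

Answer: 4
Key observation: The state at step 1, [42, 42, 42, 42], reappears at step 5 — and no state repeats earlier — so the cycle the system enters has period 4.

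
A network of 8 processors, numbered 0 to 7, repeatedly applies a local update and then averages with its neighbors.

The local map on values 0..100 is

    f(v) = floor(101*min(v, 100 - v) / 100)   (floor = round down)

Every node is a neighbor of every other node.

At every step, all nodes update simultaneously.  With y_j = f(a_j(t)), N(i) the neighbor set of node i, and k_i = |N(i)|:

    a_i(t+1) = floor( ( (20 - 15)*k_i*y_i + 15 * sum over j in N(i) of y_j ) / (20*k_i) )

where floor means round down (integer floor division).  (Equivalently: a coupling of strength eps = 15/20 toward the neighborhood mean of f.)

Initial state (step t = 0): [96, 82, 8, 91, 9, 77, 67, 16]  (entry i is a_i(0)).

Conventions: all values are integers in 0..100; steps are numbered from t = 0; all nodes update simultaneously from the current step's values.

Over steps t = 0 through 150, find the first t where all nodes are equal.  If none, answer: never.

Simulating step by step:
t=0: [96, 82, 8, 91, 9, 77, 67, 16]  (not all equal)
t=1: [13, 15, 14, 14, 14, 16, 17, 15]  (not all equal)
t=2: [14, 14, 14, 14, 14, 14, 15, 14]  (not all equal)
t=3: [14, 14, 14, 14, 14, 14, 14, 14]  (all equal)

Answer: 3
Key observation: Synchronization is absorbing here: once all nodes are equal they stay equal, and step 3 is the first all-equal step.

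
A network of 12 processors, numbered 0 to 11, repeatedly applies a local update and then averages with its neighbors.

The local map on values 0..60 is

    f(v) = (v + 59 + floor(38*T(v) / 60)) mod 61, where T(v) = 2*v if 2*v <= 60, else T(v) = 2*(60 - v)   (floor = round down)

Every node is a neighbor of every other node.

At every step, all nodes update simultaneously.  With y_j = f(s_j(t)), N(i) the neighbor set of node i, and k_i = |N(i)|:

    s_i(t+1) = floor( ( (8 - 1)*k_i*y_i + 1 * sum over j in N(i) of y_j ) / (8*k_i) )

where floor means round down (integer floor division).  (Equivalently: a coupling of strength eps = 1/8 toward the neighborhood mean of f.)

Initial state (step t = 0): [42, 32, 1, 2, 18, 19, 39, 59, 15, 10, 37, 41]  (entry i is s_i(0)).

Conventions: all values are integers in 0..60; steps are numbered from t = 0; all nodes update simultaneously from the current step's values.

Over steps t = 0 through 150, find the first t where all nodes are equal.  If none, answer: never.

Simulating step by step:
t=0: [42, 32, 1, 2, 18, 19, 39, 59, 15, 10, 37, 41]  (not all equal)
t=1: [3, 5, 2, 4, 35, 37, 4, 52, 29, 19, 4, 4]  (not all equal)
t=2: [5, 9, 3, 7, 4, 4, 7, 53, 3, 37, 7, 7]  (not all equal)
t=3: [9, 17, 5, 13, 7, 7, 13, 52, 5, 4, 13, 13]  (not all equal)
t=4: [18, 34, 10, 26, 14, 14, 26, 54, 10, 9, 26, 26]  (not all equal)
t=5: [37, 7, 22, 53, 30, 30, 53, 55, 22, 20, 53, 53]  (not all equal)
t=6: [7, 16, 45, 56, 9, 9, 56, 56, 45, 42, 56, 56]  (not all equal)
t=7: [15, 33, 5, 55, 19, 19, 55, 55, 5, 5, 55, 55]  (not all equal)
t=8: [32, 8, 12, 55, 40, 40, 55, 55, 12, 12, 55, 55]  (not all equal)
t=9: [7, 18, 26, 55, 6, 6, 55, 55, 26, 26, 55, 55]  (not all equal)
t=10: [17, 38, 54, 57, 15, 15, 57, 57, 54, 54, 57, 57]  (not all equal)
t=11: [37, 8, 57, 56, 34, 34, 56, 56, 57, 57, 56, 56]  (not all equal)
t=12: [8, 19, 55, 56, 8, 8, 56, 56, 55, 55, 56, 56]  (not all equal)
t=13: [20, 41, 57, 57, 20, 20, 57, 57, 57, 57, 57, 57]  (not all equal)
t=14: [43, 8, 56, 56, 43, 43, 56, 56, 56, 56, 56, 56]  (not all equal)
t=15: [6, 19, 56, 56, 6, 6, 56, 56, 56, 56, 56, 56]  (not all equal)
t=16: [15, 41, 57, 57, 15, 15, 57, 57, 57, 57, 57, 57]  (not all equal)
t=17: [34, 8, 56, 56, 34, 34, 56, 56, 56, 56, 56, 56]  (not all equal)
t=18: [8, 19, 56, 56, 8, 8, 56, 56, 56, 56, 56, 56]  (not all equal)
t=19: [20, 41, 57, 57, 20, 20, 57, 57, 57, 57, 57, 57]  (not all equal)

Answer: never
Key observation: The state at step 13 reappears at step 19 — the system is in a cycle of period 6 from step 13 on.  No step 0..19 is synchronized, and the cycle repeats forever, so no step up to 150 (or ever) has all nodes equal.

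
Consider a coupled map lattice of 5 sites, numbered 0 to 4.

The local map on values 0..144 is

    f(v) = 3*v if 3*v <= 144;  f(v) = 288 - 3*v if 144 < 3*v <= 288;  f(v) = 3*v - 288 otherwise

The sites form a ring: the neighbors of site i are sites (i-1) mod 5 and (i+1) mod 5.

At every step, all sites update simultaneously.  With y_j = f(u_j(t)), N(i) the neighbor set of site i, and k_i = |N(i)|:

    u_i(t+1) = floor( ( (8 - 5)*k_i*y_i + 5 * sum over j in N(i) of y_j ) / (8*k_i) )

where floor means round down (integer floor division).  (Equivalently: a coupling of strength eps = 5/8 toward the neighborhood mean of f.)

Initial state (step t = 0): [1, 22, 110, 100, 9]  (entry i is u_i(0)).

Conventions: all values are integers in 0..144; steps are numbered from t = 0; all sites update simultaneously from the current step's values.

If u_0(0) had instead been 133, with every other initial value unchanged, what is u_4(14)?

Answer: u_4(14) = 33
Key observation: This trace re-runs the system from the modified initial state.

Derivation:
t=0: [133, 22, 110, 100, 9]
t=1: [70, 72, 40, 26, 48]
t=2: [96, 88, 91, 111, 102]
t=3: [13, 13, 27, 27, 20]
t=4: [45, 52, 67, 74, 60]
t=5: [125, 118, 94, 85, 103]
t=6: [59, 53, 33, 20, 45]
t=7: [124, 114, 96, 95, 104]
t=8: [55, 46, 17, 8, 36]
t=9: [123, 106, 69, 58, 86]
t=10: [49, 61, 75, 77, 72]
t=11: [108, 103, 74, 63, 88]
t=12: [27, 39, 62, 65, 51]
t=13: [109, 101, 103, 108, 105]
t=14: [27, 24, 23, 28, 33]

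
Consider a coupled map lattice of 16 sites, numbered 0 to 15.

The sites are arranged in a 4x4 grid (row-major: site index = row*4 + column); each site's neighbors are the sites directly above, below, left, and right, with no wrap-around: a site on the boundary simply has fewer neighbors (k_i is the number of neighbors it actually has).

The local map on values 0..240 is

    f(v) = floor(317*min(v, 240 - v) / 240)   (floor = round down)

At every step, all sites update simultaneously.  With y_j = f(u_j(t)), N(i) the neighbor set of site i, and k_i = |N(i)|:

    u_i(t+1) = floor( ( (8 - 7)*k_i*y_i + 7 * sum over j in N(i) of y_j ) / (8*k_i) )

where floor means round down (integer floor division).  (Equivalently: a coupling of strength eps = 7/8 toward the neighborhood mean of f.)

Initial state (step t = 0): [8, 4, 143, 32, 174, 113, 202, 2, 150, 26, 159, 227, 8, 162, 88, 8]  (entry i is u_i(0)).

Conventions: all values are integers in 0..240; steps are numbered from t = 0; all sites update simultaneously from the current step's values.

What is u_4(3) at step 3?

Simulating step by step:
t=0: [8, 4, 143, 32, 174, 113, 202, 2, 150, 26, 159, 227, 8, 162, 88, 8]
t=1: [41, 84, 44, 62, 91, 57, 90, 32, 52, 108, 60, 36, 97, 59, 78, 59]
t=2: [107, 68, 97, 53, 72, 116, 70, 77, 122, 83, 99, 63, 79, 118, 80, 75]
t=3: [98, 134, 89, 108, 142, 103, 123, 84, 109, 143, 101, 106, 148, 112, 125, 94]

Answer: u_4(3) = 142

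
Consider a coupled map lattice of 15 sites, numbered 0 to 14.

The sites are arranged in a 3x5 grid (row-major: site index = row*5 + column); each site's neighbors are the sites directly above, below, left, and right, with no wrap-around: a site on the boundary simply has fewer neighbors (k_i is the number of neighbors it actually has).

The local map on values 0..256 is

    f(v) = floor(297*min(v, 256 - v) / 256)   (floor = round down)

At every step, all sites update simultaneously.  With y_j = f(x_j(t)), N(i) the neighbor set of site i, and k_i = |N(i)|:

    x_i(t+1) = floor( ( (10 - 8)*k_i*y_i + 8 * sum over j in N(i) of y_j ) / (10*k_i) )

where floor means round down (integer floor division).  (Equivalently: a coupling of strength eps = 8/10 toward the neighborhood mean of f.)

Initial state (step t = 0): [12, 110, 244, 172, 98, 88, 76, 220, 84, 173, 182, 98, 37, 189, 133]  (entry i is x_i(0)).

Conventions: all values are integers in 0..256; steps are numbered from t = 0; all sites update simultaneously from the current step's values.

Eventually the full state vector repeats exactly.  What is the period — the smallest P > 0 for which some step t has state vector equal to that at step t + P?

Simulating step by step:
t=0: [12, 110, 244, 172, 98, 88, 76, 220, 84, 173, 182, 98, 37, 189, 133]
t=1: [94, 55, 73, 78, 99, 70, 94, 56, 81, 113, 103, 79, 70, 90, 97]
t=2: [79, 93, 74, 95, 111, 106, 81, 86, 96, 111, 92, 100, 85, 97, 116]
t=3: [109, 93, 101, 108, 120, 101, 107, 97, 112, 125, 116, 102, 106, 113, 122]
t=4: [114, 119, 115, 127, 135, 125, 115, 120, 128, 138, 120, 124, 120, 130, 138]
t=5: [139, 133, 139, 141, 141, 136, 139, 138, 143, 140, 143, 138, 141, 142, 140]
t=6: [139, 136, 136, 133, 133, 134, 137, 134, 133, 132, 136, 133, 134, 132, 133]
t=7: [139, 137, 140, 141, 142, 138, 140, 140, 142, 142, 141, 139, 141, 141, 142]
t=8: [136, 135, 134, 132, 132, 134, 135, 133, 132, 132, 135, 133, 133, 132, 132]
t=9: [140, 140, 141, 142, 143, 139, 141, 141, 142, 143, 141, 140, 142, 142, 143]
t=10: [134, 133, 133, 132, 131, 133, 133, 132, 132, 131, 134, 132, 132, 131, 131]
t=11: [141, 141, 142, 143, 144, 141, 142, 142, 143, 144, 142, 142, 143, 143, 145]
t=12: [133, 132, 132, 130, 129, 132, 132, 131, 130, 129, 132, 131, 131, 130, 129]
t=13: [142, 142, 144, 145, 146, 142, 143, 144, 146, 146, 143, 143, 145, 146, 146]
t=14: [132, 130, 129, 127, 127, 131, 131, 128, 127, 127, 131, 130, 128, 127, 127]
t=15: [145, 145, 147, 147, 147, 144, 146, 147, 147, 147, 145, 146, 147, 147, 147]
t=16: [128, 127, 126, 126, 126, 127, 127, 126, 126, 126, 128, 127, 126, 126, 126]
t=17: [147, 147, 146, 146, 146, 147, 146, 146, 146, 146, 147, 147, 146, 146, 146]
t=18: [126, 126, 126, 127, 127, 126, 126, 127, 127, 127, 126, 126, 126, 127, 127]
t=19: [146, 146, 146, 146, 147, 146, 146, 146, 147, 147, 146, 146, 146, 146, 147]
t=20: [127, 127, 127, 126, 126, 127, 127, 126, 126, 126, 127, 127, 127, 126, 126]
t=21: [147, 147, 146, 146, 146, 147, 146, 146, 146, 146, 147, 147, 146, 146, 146]

Answer: 4
Key observation: The state at step 17, [147, 147, 146, 146, 146, 147, 146, 146, 146, 146, 147, 147, 146, 146, 146], reappears at step 21 — and no state repeats earlier — so the cycle the system enters has period 4.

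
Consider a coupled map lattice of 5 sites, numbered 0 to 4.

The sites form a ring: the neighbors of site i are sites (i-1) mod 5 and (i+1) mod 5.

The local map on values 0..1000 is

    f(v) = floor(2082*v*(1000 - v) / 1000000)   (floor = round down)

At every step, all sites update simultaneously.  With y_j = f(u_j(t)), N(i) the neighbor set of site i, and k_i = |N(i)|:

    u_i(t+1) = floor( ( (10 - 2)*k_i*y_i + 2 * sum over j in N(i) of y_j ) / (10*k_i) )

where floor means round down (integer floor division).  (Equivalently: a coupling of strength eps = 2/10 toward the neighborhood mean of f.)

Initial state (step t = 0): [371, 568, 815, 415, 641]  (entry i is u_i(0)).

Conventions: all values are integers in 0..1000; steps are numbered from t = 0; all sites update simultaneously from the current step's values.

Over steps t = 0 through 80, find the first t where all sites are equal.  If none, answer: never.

Answer: 3
Key observation: Synchronization is absorbing here: once all sites are equal they stay equal, and step 3 is the first all-equal step.

Derivation:
t=0: [371, 568, 815, 415, 641]  (not all equal)
t=1: [486, 487, 351, 483, 482]  (not all equal)
t=2: [519, 515, 483, 514, 519]  (not all equal)
t=3: [519, 519, 519, 519, 519]  (all equal)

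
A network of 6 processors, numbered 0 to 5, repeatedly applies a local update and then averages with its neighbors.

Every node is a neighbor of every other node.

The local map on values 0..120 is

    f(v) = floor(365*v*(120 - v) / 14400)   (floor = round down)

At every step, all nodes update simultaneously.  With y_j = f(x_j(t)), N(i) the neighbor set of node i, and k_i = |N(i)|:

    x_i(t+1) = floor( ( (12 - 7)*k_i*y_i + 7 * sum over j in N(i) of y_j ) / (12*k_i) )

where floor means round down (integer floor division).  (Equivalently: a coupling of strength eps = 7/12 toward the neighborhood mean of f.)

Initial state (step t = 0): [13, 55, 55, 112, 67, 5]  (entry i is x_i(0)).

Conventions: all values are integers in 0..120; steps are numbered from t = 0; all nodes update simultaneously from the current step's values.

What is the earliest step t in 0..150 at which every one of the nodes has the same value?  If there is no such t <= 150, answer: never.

Simulating step by step:
t=0: [13, 55, 55, 112, 67, 5]  (not all equal)
t=1: [50, 66, 66, 46, 66, 43]  (not all equal)
t=2: [87, 88, 88, 87, 88, 86]  (not all equal)
t=3: [71, 71, 71, 71, 71, 72]  (not all equal)
t=4: [87, 87, 87, 87, 87, 87]  (all equal)

Answer: 4
Key observation: Synchronization is absorbing here: once all nodes are equal they stay equal, and step 4 is the first all-equal step.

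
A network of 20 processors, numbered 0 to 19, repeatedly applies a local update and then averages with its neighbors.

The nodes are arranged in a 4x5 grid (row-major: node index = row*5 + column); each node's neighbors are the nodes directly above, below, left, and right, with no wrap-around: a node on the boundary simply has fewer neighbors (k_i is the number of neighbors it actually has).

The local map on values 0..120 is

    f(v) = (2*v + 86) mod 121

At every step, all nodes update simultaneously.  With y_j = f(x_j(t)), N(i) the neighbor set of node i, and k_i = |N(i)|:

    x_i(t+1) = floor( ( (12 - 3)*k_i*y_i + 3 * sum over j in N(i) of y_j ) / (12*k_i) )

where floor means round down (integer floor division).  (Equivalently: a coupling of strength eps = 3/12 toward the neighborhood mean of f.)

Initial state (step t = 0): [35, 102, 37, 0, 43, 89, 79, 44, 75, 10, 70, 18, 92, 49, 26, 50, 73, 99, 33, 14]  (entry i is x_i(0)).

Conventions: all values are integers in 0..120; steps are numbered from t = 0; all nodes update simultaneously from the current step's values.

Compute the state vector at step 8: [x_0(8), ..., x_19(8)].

Simulating step by step:
t=0: [35, 102, 37, 0, 43, 89, 79, 44, 75, 10, 70, 18, 92, 49, 26, 50, 73, 99, 33, 14]
t=1: [35, 42, 44, 81, 62, 28, 9, 51, 105, 94, 86, 16, 30, 59, 36, 75, 92, 45, 41, 91]
t=2: [35, 52, 49, 20, 71, 28, 93, 65, 52, 39, 33, 99, 38, 72, 39, 91, 45, 49, 48, 30]
t=3: [37, 62, 61, 23, 86, 23, 36, 83, 67, 50, 30, 41, 50, 95, 47, 30, 52, 60, 62, 31]
t=4: [41, 80, 74, 25, 21, 16, 37, 25, 81, 63, 25, 47, 59, 45, 54, 30, 64, 82, 78, 38]
t=5: [50, 19, 87, 21, 18, 96, 41, 26, 15, 75, 28, 58, 70, 51, 70, 32, 77, 20, 8, 39]
t=6: [53, 13, 15, 16, 16, 38, 43, 30, 99, 104, 27, 79, 89, 77, 97, 39, 98, 30, 86, 58]
t=7: [72, 103, 108, 111, 109, 42, 49, 33, 51, 55, 21, 9, 27, 96, 49, 39, 35, 25, 30, 67]
t=8: [94, 56, 57, 65, 64, 51, 61, 36, 63, 72, 21, 85, 25, 37, 64, 37, 39, 17, 31, 85]

Answer: [94, 56, 57, 65, 64, 51, 61, 36, 63, 72, 21, 85, 25, 37, 64, 37, 39, 17, 31, 85]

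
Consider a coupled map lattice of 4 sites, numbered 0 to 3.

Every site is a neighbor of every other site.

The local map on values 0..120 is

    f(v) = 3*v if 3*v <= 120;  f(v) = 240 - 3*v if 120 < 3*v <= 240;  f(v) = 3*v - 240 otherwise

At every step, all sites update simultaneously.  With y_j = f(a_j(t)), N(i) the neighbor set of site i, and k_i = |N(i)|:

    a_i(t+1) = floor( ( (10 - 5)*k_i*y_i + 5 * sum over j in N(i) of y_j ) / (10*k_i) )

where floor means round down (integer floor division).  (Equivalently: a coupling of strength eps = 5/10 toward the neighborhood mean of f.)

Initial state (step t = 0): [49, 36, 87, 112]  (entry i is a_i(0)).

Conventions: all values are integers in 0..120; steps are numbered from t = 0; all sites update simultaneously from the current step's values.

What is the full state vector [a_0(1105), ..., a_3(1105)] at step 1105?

Answer: [76, 71, 60, 75]
Key observation: The state at step 2, [23, 28, 39, 24], reappears at step 10: the system is in a cycle of period 8 from step 2 on.  Therefore the state at step 1105 equals the state at step 2 + ((1105 - 2) mod 8) = 9, which is [76, 71, 60, 75].

Derivation:
t=0: [49, 36, 87, 112]
t=1: [84, 89, 60, 85]
t=2: [23, 28, 39, 24]
t=3: [80, 85, 96, 81]
t=4: [11, 16, 27, 12]
t=5: [44, 49, 60, 45]
t=6: [97, 92, 81, 96]
t=7: [40, 35, 24, 39]
t=8: [109, 104, 93, 108]
t=9: [76, 71, 60, 75]
t=10: [23, 28, 39, 24]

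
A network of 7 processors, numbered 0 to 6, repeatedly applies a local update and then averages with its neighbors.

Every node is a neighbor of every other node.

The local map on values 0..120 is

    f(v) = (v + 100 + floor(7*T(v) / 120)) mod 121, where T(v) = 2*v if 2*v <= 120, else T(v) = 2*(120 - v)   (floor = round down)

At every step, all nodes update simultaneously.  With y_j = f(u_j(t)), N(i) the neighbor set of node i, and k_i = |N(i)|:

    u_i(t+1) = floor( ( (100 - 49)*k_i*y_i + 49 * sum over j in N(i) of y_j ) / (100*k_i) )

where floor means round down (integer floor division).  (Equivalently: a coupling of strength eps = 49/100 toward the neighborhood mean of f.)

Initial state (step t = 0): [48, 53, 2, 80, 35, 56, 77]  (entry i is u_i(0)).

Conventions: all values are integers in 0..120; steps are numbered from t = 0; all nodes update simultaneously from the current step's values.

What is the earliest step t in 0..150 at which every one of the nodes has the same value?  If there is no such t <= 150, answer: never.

Simulating step by step:
t=0: [48, 53, 2, 80, 35, 56, 77]  (not all equal)
t=1: [42, 45, 72, 55, 36, 46, 55]  (not all equal)
t=2: [30, 31, 43, 36, 27, 32, 36]  (not all equal)
t=3: [14, 14, 20, 17, 13, 15, 17]  (not all equal)
t=4: [106, 106, 57, 107, 105, 106, 107]  (not all equal)
t=5: [82, 82, 63, 82, 82, 82, 82]  (not all equal)
t=6: [63, 63, 56, 63, 63, 63, 63]  (not all equal)
t=7: [47, 47, 44, 47, 47, 47, 47]  (not all equal)
t=8: [30, 30, 29, 30, 30, 30, 30]  (not all equal)
t=9: [11, 11, 11, 11, 11, 11, 11]  (all equal)

Answer: 9
Key observation: Synchronization is absorbing here: once all nodes are equal they stay equal, and step 9 is the first all-equal step.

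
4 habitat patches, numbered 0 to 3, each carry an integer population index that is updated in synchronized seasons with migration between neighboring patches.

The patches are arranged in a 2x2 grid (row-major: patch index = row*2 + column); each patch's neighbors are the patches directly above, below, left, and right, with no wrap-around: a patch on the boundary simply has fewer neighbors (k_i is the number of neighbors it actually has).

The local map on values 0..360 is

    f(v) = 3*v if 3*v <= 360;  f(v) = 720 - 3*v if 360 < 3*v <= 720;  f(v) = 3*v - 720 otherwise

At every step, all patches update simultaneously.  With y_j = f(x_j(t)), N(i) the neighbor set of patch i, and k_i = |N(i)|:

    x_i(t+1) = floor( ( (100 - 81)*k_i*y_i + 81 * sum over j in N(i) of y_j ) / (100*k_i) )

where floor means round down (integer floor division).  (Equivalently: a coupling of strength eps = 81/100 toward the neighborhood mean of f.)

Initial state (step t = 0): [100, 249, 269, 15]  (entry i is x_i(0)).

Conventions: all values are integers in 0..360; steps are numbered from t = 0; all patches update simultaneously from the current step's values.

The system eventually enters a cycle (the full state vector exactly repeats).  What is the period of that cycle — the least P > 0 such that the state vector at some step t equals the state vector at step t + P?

Answer: 16
Key observation: The state at step 122, [148, 55, 55, 148], reappears at step 138 — and no state repeats earlier — so the cycle the system enters has period 16.

Derivation:
t=0: [100, 249, 269, 15]
t=1: [103, 144, 156, 54]
t=2: [277, 245, 238, 249]
t=3: [29, 58, 57, 13]
t=4: [156, 84, 83, 147]
t=5: [250, 262, 262, 255]
t=6: [59, 42, 42, 62]
t=7: [135, 170, 170, 137]
t=8: [229, 292, 292, 228]
t=9: [132, 57, 57, 133]
t=10: [200, 293, 293, 199]
t=11: [151, 128, 128, 152]
t=12: [322, 278, 278, 322]
t=13: [139, 220, 220, 139]
t=14: [106, 256, 256, 106]
t=15: [99, 266, 266, 99]
t=16: [119, 255, 255, 119]
t=17: [104, 297, 297, 104]
t=18: [197, 285, 285, 197]
t=19: [133, 130, 130, 133]
t=20: [328, 322, 322, 328]
t=21: [249, 260, 260, 249]
t=22: [53, 33, 33, 53]
t=23: [110, 147, 147, 110]
t=24: [288, 320, 320, 288]
t=25: [221, 162, 162, 221]
t=26: [200, 90, 90, 200]
t=27: [241, 148, 148, 241]
t=28: [224, 54, 54, 224]
t=29: [140, 69, 69, 140]
t=30: [224, 282, 282, 224]
t=31: [111, 62, 62, 111]
t=32: [213, 305, 305, 213]
t=33: [173, 102, 102, 173]
t=34: [286, 220, 220, 286]
t=35: [74, 123, 123, 74]
t=36: [326, 246, 246, 326]
t=37: [63, 212, 212, 63]
t=38: [103, 169, 169, 103]
t=39: [231, 290, 290, 231]
t=40: [126, 50, 50, 126]
t=41: [186, 305, 305, 186]
t=42: [188, 168, 168, 188]
t=43: [204, 167, 167, 204]
t=44: [197, 129, 129, 197]
t=45: [294, 167, 167, 294]
t=46: [208, 172, 172, 208]
t=47: [183, 116, 116, 183]
t=48: [314, 204, 204, 314]
t=49: [129, 200, 200, 129]
t=50: [160, 292, 292, 160]
t=51: [171, 224, 224, 171]
t=52: [78, 176, 176, 78]
t=53: [199, 226, 226, 199]
t=54: [57, 107, 107, 57]
t=55: [292, 199, 199, 292]
t=56: [129, 149, 149, 129]
t=57: [284, 321, 321, 284]
t=58: [221, 153, 153, 221]
t=59: [222, 95, 95, 222]
t=60: [241, 97, 97, 241]
t=61: [236, 57, 57, 236]
t=62: [140, 42, 42, 140]
t=63: [159, 266, 266, 159]
t=64: [109, 211, 211, 109]
t=65: [132, 281, 281, 132]
t=66: [161, 285, 285, 161]
t=67: [154, 217, 217, 154]
t=68: [104, 222, 222, 104]
t=69: [103, 262, 262, 103]
t=70: [112, 262, 262, 112]
t=71: [117, 284, 284, 117]
t=72: [173, 309, 309, 173]
t=73: [205, 202, 202, 205]
t=74: [112, 106, 106, 112]
t=75: [321, 332, 332, 321]
t=76: [269, 249, 249, 269]
t=77: [38, 75, 75, 38]
t=78: [203, 135, 135, 203]
t=79: [276, 149, 149, 276]
t=80: [241, 139, 139, 241]
t=81: [246, 60, 60, 246]
t=82: [149, 48, 48, 149]
t=83: [168, 248, 248, 168]
t=84: [60, 179, 179, 60]
t=85: [182, 180, 180, 182]
t=86: [178, 175, 175, 178]
t=87: [193, 187, 187, 193]
t=88: [155, 144, 144, 155]
t=89: [281, 261, 261, 281]
t=90: [74, 111, 111, 74]
t=91: [311, 243, 243, 311]
t=92: [47, 174, 174, 47]
t=93: [187, 151, 151, 187]
t=94: [246, 179, 179, 246]
t=95: [151, 49, 49, 151]
t=96: [169, 244, 244, 169]
t=97: [50, 174, 174, 50]
t=98: [188, 159, 159, 188]
t=99: [226, 172, 172, 226]
t=100: [173, 72, 72, 173]
t=101: [213, 203, 203, 213]
t=102: [105, 86, 86, 105]
t=103: [268, 304, 304, 268]
t=104: [171, 104, 104, 171]
t=105: [292, 226, 226, 292]
t=106: [63, 134, 134, 63]
t=107: [293, 213, 213, 293]
t=108: [95, 144, 144, 95]
t=109: [287, 285, 285, 287]
t=110: [136, 139, 139, 136]
t=111: [304, 310, 310, 304]
t=112: [206, 195, 195, 206]
t=113: [128, 108, 108, 128]
t=114: [326, 333, 333, 326]
t=115: [275, 261, 261, 275]
t=116: [70, 97, 97, 70]
t=117: [275, 225, 225, 275]
t=118: [56, 93, 93, 56]
t=119: [257, 189, 189, 257]
t=120: [133, 70, 70, 133]
t=121: [231, 299, 299, 231]
t=122: [148, 55, 55, 148]
t=123: [186, 254, 254, 186]
t=124: [64, 139, 139, 64]
t=125: [281, 213, 213, 281]
t=126: [88, 115, 115, 88]
t=127: [329, 279, 279, 329]
t=128: [145, 238, 238, 145]
t=129: [59, 231, 231, 59]
t=130: [55, 148, 148, 55]
t=131: [254, 186, 186, 254]
t=132: [139, 64, 64, 139]
t=133: [213, 281, 281, 213]
t=134: [115, 88, 88, 115]
t=135: [279, 329, 329, 279]
t=136: [238, 145, 145, 238]
t=137: [231, 59, 59, 231]
t=138: [148, 55, 55, 148]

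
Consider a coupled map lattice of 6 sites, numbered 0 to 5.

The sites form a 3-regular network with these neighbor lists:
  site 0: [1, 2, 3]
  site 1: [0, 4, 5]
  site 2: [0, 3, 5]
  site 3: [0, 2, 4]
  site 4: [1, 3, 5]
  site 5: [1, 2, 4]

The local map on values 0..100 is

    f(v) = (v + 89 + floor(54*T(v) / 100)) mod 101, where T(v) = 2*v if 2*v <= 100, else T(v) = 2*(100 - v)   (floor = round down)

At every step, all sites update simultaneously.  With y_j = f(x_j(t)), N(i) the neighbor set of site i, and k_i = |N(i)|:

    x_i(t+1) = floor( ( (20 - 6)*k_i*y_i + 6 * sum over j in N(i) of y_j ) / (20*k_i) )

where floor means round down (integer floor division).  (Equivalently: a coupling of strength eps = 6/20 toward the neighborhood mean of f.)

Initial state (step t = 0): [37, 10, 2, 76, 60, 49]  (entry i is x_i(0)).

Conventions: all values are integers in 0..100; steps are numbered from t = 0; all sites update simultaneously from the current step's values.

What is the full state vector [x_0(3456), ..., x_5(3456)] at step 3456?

Answer: [88, 88, 88, 88, 88, 88]
Key observation: The state at step 4, [88, 88, 88, 88, 88, 88], reappears at step 5: the system is in a cycle of period 1 from step 4 on.  Therefore the state at step 3456 equals the state at step 4 + ((3456 - 4) mod 1) = 4, which is [88, 88, 88, 88, 88, 88].

Derivation:
t=0: [37, 10, 2, 76, 60, 49]
t=1: [63, 30, 89, 87, 82, 81]
t=2: [85, 61, 88, 89, 85, 85]
t=3: [89, 90, 88, 88, 89, 89]
t=4: [88, 88, 88, 88, 88, 88]
t=5: [88, 88, 88, 88, 88, 88]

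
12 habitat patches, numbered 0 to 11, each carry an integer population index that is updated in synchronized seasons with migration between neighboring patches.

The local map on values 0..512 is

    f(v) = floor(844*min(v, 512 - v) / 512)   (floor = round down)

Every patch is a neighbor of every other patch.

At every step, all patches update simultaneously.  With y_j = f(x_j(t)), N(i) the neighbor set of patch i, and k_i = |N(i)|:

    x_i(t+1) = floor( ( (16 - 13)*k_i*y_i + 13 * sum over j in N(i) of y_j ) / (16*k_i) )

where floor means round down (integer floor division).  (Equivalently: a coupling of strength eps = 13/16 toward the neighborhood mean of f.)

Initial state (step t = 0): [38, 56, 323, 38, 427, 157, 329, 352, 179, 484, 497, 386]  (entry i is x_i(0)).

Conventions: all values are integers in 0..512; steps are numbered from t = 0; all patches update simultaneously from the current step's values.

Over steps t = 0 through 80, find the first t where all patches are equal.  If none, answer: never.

Simulating step by step:
t=0: [38, 56, 323, 38, 427, 157, 329, 352, 179, 484, 497, 386]  (not all equal)
t=1: [159, 162, 187, 159, 168, 181, 186, 182, 185, 157, 154, 175]  (not all equal)
t=2: [279, 280, 284, 279, 281, 283, 284, 283, 284, 279, 278, 282]  (not all equal)
t=3: [380, 380, 379, 380, 379, 379, 379, 379, 379, 380, 380, 379]  (not all equal)
t=4: [218, 218, 218, 218, 218, 218, 218, 218, 218, 218, 218, 218]  (all equal)

Answer: 4
Key observation: Synchronization is absorbing here: once all patches are equal they stay equal, and step 4 is the first all-equal step.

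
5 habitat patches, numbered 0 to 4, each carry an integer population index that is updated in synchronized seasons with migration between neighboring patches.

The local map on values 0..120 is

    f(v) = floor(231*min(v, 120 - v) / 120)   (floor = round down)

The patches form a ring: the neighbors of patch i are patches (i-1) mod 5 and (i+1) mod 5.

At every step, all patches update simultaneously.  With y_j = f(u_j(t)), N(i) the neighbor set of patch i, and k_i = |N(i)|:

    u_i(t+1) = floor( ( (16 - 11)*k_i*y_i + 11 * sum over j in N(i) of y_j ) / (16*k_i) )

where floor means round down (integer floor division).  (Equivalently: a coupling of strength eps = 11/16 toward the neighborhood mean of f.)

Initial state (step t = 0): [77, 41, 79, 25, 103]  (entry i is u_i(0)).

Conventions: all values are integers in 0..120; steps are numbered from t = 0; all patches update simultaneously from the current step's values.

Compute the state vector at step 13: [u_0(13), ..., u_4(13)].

Simulating step by step:
t=0: [77, 41, 79, 25, 103]
t=1: [63, 79, 67, 52, 54]
t=2: [96, 96, 93, 101, 104]
t=3: [40, 47, 44, 39, 37]
t=4: [79, 83, 82, 76, 74]
t=5: [79, 74, 76, 81, 83]
t=6: [79, 83, 82, 76, 74]
t=7: [79, 74, 76, 81, 83]
t=8: [79, 83, 82, 76, 74]
t=9: [79, 74, 76, 81, 83]
t=10: [79, 83, 82, 76, 74]
t=11: [79, 74, 76, 81, 83]
t=12: [79, 83, 82, 76, 74]
t=13: [79, 74, 76, 81, 83]

Answer: [79, 74, 76, 81, 83]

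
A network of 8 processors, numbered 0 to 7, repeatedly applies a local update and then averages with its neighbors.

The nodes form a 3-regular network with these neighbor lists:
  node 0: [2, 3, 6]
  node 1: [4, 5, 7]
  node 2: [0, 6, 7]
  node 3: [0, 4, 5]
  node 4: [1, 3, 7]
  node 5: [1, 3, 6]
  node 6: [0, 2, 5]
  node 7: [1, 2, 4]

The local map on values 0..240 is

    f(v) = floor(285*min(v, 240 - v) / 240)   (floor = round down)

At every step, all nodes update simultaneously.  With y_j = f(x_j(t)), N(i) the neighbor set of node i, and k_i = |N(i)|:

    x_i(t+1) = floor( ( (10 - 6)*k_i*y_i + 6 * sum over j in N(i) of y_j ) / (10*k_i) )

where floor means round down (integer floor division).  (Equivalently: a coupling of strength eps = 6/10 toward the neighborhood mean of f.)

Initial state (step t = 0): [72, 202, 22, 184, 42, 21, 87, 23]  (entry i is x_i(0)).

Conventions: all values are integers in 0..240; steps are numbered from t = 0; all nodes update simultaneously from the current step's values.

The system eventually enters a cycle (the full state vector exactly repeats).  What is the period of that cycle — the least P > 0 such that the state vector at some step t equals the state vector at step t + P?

Answer: 4
Key observation: The state at step 16, [117, 117, 117, 117, 117, 117, 117, 117], reappears at step 20 — and no state repeats earlier — so the cycle the system enters has period 4.

Derivation:
t=0: [72, 202, 22, 184, 42, 21, 87, 23]
t=1: [73, 38, 53, 58, 47, 52, 68, 34]
t=2: [76, 49, 66, 67, 52, 63, 73, 48]
t=3: [84, 61, 77, 76, 63, 74, 82, 62]
t=4: [95, 75, 90, 88, 76, 86, 94, 76]
t=5: [109, 92, 105, 102, 92, 101, 108, 93]
t=6: [126, 111, 123, 119, 111, 119, 125, 112]
t=7: [137, 133, 136, 137, 133, 138, 137, 133]
t=8: [122, 125, 123, 122, 126, 122, 122, 126]
t=9: [139, 136, 138, 139, 136, 139, 139, 135]
t=10: [119, 122, 120, 119, 122, 119, 119, 123]
t=11: [141, 139, 140, 140, 139, 140, 141, 139]
t=12: [117, 118, 117, 118, 118, 118, 117, 118]
t=13: [138, 140, 138, 139, 140, 139, 138, 139]
t=14: [120, 118, 120, 119, 118, 119, 120, 119]
t=15: [141, 140, 141, 141, 140, 141, 141, 140]
t=16: [117, 117, 117, 117, 117, 117, 117, 117]
t=17: [138, 138, 138, 138, 138, 138, 138, 138]
t=18: [121, 121, 121, 121, 121, 121, 121, 121]
t=19: [141, 141, 141, 141, 141, 141, 141, 141]
t=20: [117, 117, 117, 117, 117, 117, 117, 117]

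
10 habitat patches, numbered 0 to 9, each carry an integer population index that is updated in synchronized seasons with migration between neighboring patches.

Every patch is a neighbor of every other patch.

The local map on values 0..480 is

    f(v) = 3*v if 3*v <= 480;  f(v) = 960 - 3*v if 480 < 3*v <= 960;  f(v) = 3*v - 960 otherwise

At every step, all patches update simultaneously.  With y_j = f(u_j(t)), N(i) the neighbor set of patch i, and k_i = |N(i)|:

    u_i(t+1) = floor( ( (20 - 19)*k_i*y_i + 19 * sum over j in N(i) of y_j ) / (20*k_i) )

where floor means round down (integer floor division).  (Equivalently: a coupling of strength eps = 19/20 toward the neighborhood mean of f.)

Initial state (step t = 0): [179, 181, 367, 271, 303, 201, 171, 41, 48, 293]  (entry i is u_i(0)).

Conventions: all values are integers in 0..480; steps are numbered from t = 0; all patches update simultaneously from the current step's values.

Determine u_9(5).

Answer: u_9(5) = 339

Derivation:
t=0: [179, 181, 367, 271, 303, 201, 171, 41, 48, 293]
t=1: [222, 222, 238, 237, 243, 226, 221, 239, 238, 241]
t=2: [260, 260, 262, 262, 263, 260, 259, 262, 262, 263]
t=3: [175, 175, 176, 176, 176, 175, 175, 176, 176, 176]
t=4: [433, 433, 433, 433, 433, 433, 433, 433, 433, 433]
t=5: [339, 339, 339, 339, 339, 339, 339, 339, 339, 339]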